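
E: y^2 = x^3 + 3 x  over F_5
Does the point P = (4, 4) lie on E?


Check whether y^2 = x^3 + 3 x + 0 (mod 5) for (x, y) = (4, 4).
LHS: y^2 = 4^2 mod 5 = 1
RHS: x^3 + 3 x + 0 = 4^3 + 3*4 + 0 mod 5 = 1
LHS = RHS

Yes, on the curve


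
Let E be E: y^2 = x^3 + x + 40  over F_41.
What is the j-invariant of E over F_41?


Delta = -16(4 a^3 + 27 b^2) mod 41 = 37
-1728 * (4 a)^3 = -1728 * (4*1)^3 mod 41 = 26
j = 26 * 37^(-1) mod 41 = 14

j = 14 (mod 41)


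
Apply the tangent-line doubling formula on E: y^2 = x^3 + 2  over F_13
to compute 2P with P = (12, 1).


Doubling: s = (3 x1^2 + a) / (2 y1)
s = (3*12^2 + 0) / (2*1) mod 13 = 8
x3 = s^2 - 2 x1 mod 13 = 8^2 - 2*12 = 1
y3 = s (x1 - x3) - y1 mod 13 = 8 * (12 - 1) - 1 = 9

2P = (1, 9)


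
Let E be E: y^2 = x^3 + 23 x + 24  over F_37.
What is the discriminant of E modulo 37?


4 a^3 + 27 b^2 = 4*23^3 + 27*24^2 = 48668 + 15552 = 64220
Delta = -16 * (64220) = -1027520
Delta mod 37 = 7

Delta = 7 (mod 37)


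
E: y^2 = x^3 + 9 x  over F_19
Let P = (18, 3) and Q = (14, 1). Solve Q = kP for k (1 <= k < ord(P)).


Enumerate multiples of P until we hit Q = (14, 1):
  1P = (18, 3)
  2P = (6, 2)
  3P = (2, 11)
  4P = (4, 9)
  5P = (3, 15)
  6P = (7, 11)
  7P = (14, 1)
Match found at i = 7.

k = 7


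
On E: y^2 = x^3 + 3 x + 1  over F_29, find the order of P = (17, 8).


Compute successive multiples of P until we hit O:
  1P = (17, 8)
  2P = (24, 21)
  3P = (24, 8)
  4P = (17, 21)
  5P = O

ord(P) = 5


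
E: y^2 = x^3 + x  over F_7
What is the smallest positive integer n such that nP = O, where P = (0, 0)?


Compute successive multiples of P until we hit O:
  1P = (0, 0)
  2P = O

ord(P) = 2


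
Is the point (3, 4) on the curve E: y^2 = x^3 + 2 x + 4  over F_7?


Check whether y^2 = x^3 + 2 x + 4 (mod 7) for (x, y) = (3, 4).
LHS: y^2 = 4^2 mod 7 = 2
RHS: x^3 + 2 x + 4 = 3^3 + 2*3 + 4 mod 7 = 2
LHS = RHS

Yes, on the curve


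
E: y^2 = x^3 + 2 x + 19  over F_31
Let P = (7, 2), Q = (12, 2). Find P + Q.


P != Q, so use the chord formula.
s = (y2 - y1) / (x2 - x1) = (0) / (5) mod 31 = 0
x3 = s^2 - x1 - x2 mod 31 = 0^2 - 7 - 12 = 12
y3 = s (x1 - x3) - y1 mod 31 = 0 * (7 - 12) - 2 = 29

P + Q = (12, 29)


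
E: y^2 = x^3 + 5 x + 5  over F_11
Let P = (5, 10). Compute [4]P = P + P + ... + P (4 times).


k = 4 = 100_2 (binary, LSB first: 001)
Double-and-add from P = (5, 10):
  bit 0 = 0: acc unchanged = O
  bit 1 = 0: acc unchanged = O
  bit 2 = 1: acc = O + (2, 1) = (2, 1)

4P = (2, 1)


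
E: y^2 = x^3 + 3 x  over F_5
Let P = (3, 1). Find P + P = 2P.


Doubling: s = (3 x1^2 + a) / (2 y1)
s = (3*3^2 + 3) / (2*1) mod 5 = 0
x3 = s^2 - 2 x1 mod 5 = 0^2 - 2*3 = 4
y3 = s (x1 - x3) - y1 mod 5 = 0 * (3 - 4) - 1 = 4

2P = (4, 4)


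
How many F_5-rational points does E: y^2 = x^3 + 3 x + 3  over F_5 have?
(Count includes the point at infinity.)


For each x in F_5, count y with y^2 = x^3 + 3 x + 3 mod 5:
  x = 3: RHS = 4, y in [2, 3]  -> 2 point(s)
  x = 4: RHS = 4, y in [2, 3]  -> 2 point(s)
Affine points: 4. Add the point at infinity: total = 5.

#E(F_5) = 5


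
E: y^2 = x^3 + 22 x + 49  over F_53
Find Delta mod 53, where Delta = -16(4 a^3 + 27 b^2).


4 a^3 + 27 b^2 = 4*22^3 + 27*49^2 = 42592 + 64827 = 107419
Delta = -16 * (107419) = -1718704
Delta mod 53 = 33

Delta = 33 (mod 53)


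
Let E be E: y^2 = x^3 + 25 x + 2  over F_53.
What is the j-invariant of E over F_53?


Delta = -16(4 a^3 + 27 b^2) mod 53 = 25
-1728 * (4 a)^3 = -1728 * (4*25)^3 mod 53 = 22
j = 22 * 25^(-1) mod 53 = 3

j = 3 (mod 53)


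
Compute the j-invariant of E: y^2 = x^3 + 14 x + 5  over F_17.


Delta = -16(4 a^3 + 27 b^2) mod 17 = 6
-1728 * (4 a)^3 = -1728 * (4*14)^3 mod 17 = 2
j = 2 * 6^(-1) mod 17 = 6

j = 6 (mod 17)


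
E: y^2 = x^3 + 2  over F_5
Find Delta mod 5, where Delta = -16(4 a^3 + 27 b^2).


4 a^3 + 27 b^2 = 4*0^3 + 27*2^2 = 0 + 108 = 108
Delta = -16 * (108) = -1728
Delta mod 5 = 2

Delta = 2 (mod 5)


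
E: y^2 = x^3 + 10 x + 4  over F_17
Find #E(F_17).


For each x in F_17, count y with y^2 = x^3 + 10 x + 4 mod 17:
  x = 0: RHS = 4, y in [2, 15]  -> 2 point(s)
  x = 1: RHS = 15, y in [7, 10]  -> 2 point(s)
  x = 2: RHS = 15, y in [7, 10]  -> 2 point(s)
  x = 5: RHS = 9, y in [3, 14]  -> 2 point(s)
  x = 6: RHS = 8, y in [5, 12]  -> 2 point(s)
  x = 7: RHS = 9, y in [3, 14]  -> 2 point(s)
  x = 8: RHS = 1, y in [1, 16]  -> 2 point(s)
  x = 10: RHS = 16, y in [4, 13]  -> 2 point(s)
  x = 11: RHS = 0, y in [0]  -> 1 point(s)
  x = 12: RHS = 16, y in [4, 13]  -> 2 point(s)
  x = 13: RHS = 2, y in [6, 11]  -> 2 point(s)
  x = 14: RHS = 15, y in [7, 10]  -> 2 point(s)
Affine points: 23. Add the point at infinity: total = 24.

#E(F_17) = 24


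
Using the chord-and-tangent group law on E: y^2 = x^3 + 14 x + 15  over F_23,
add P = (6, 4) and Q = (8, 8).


P != Q, so use the chord formula.
s = (y2 - y1) / (x2 - x1) = (4) / (2) mod 23 = 2
x3 = s^2 - x1 - x2 mod 23 = 2^2 - 6 - 8 = 13
y3 = s (x1 - x3) - y1 mod 23 = 2 * (6 - 13) - 4 = 5

P + Q = (13, 5)


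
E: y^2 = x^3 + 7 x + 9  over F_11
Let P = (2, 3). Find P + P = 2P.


Doubling: s = (3 x1^2 + a) / (2 y1)
s = (3*2^2 + 7) / (2*3) mod 11 = 5
x3 = s^2 - 2 x1 mod 11 = 5^2 - 2*2 = 10
y3 = s (x1 - x3) - y1 mod 11 = 5 * (2 - 10) - 3 = 1

2P = (10, 1)


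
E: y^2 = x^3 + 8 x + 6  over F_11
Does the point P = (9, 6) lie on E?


Check whether y^2 = x^3 + 8 x + 6 (mod 11) for (x, y) = (9, 6).
LHS: y^2 = 6^2 mod 11 = 3
RHS: x^3 + 8 x + 6 = 9^3 + 8*9 + 6 mod 11 = 4
LHS != RHS

No, not on the curve


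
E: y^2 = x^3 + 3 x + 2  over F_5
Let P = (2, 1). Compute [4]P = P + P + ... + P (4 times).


k = 4 = 100_2 (binary, LSB first: 001)
Double-and-add from P = (2, 1):
  bit 0 = 0: acc unchanged = O
  bit 1 = 0: acc unchanged = O
  bit 2 = 1: acc = O + (2, 4) = (2, 4)

4P = (2, 4)


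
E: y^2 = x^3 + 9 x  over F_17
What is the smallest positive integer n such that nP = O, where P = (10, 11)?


Compute successive multiples of P until we hit O:
  1P = (10, 11)
  2P = (13, 11)
  3P = (11, 6)
  4P = (4, 10)
  5P = (12, 0)
  6P = (4, 7)
  7P = (11, 11)
  8P = (13, 6)
  ... (continuing to 10P)
  10P = O

ord(P) = 10


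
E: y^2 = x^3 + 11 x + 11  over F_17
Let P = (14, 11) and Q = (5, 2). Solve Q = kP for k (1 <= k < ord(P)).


Enumerate multiples of P until we hit Q = (5, 2):
  1P = (14, 11)
  2P = (8, 4)
  3P = (11, 1)
  4P = (5, 2)
Match found at i = 4.

k = 4


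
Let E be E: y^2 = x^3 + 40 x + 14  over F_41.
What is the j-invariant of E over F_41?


Delta = -16(4 a^3 + 27 b^2) mod 41 = 16
-1728 * (4 a)^3 = -1728 * (4*40)^3 mod 41 = 15
j = 15 * 16^(-1) mod 41 = 24

j = 24 (mod 41)


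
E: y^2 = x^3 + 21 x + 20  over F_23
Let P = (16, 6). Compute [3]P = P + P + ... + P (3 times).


k = 3 = 11_2 (binary, LSB first: 11)
Double-and-add from P = (16, 6):
  bit 0 = 1: acc = O + (16, 6) = (16, 6)
  bit 1 = 1: acc = (16, 6) + (3, 15) = (17, 0)

3P = (17, 0)


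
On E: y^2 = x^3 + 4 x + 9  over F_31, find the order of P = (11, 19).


Compute successive multiples of P until we hit O:
  1P = (11, 19)
  2P = (19, 0)
  3P = (11, 12)
  4P = O

ord(P) = 4


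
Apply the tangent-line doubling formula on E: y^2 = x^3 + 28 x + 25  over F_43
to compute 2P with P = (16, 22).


Doubling: s = (3 x1^2 + a) / (2 y1)
s = (3*16^2 + 28) / (2*22) mod 43 = 22
x3 = s^2 - 2 x1 mod 43 = 22^2 - 2*16 = 22
y3 = s (x1 - x3) - y1 mod 43 = 22 * (16 - 22) - 22 = 18

2P = (22, 18)


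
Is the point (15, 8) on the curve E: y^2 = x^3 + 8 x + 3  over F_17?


Check whether y^2 = x^3 + 8 x + 3 (mod 17) for (x, y) = (15, 8).
LHS: y^2 = 8^2 mod 17 = 13
RHS: x^3 + 8 x + 3 = 15^3 + 8*15 + 3 mod 17 = 13
LHS = RHS

Yes, on the curve


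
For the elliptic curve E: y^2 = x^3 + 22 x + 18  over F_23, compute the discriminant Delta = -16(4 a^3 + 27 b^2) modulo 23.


4 a^3 + 27 b^2 = 4*22^3 + 27*18^2 = 42592 + 8748 = 51340
Delta = -16 * (51340) = -821440
Delta mod 23 = 5

Delta = 5 (mod 23)


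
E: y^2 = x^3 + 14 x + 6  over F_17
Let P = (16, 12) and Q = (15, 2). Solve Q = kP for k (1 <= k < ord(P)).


Enumerate multiples of P until we hit Q = (15, 2):
  1P = (16, 12)
  2P = (2, 5)
  3P = (12, 7)
  4P = (15, 2)
Match found at i = 4.

k = 4


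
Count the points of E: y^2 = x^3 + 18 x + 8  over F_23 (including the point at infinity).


For each x in F_23, count y with y^2 = x^3 + 18 x + 8 mod 23:
  x = 0: RHS = 8, y in [10, 13]  -> 2 point(s)
  x = 1: RHS = 4, y in [2, 21]  -> 2 point(s)
  x = 2: RHS = 6, y in [11, 12]  -> 2 point(s)
  x = 4: RHS = 6, y in [11, 12]  -> 2 point(s)
  x = 5: RHS = 16, y in [4, 19]  -> 2 point(s)
  x = 9: RHS = 2, y in [5, 18]  -> 2 point(s)
  x = 13: RHS = 1, y in [1, 22]  -> 2 point(s)
  x = 17: RHS = 6, y in [11, 12]  -> 2 point(s)
  x = 18: RHS = 0, y in [0]  -> 1 point(s)
  x = 22: RHS = 12, y in [9, 14]  -> 2 point(s)
Affine points: 19. Add the point at infinity: total = 20.

#E(F_23) = 20


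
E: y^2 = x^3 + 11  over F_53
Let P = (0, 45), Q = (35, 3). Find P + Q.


P != Q, so use the chord formula.
s = (y2 - y1) / (x2 - x1) = (11) / (35) mod 53 = 20
x3 = s^2 - x1 - x2 mod 53 = 20^2 - 0 - 35 = 47
y3 = s (x1 - x3) - y1 mod 53 = 20 * (0 - 47) - 45 = 22

P + Q = (47, 22)


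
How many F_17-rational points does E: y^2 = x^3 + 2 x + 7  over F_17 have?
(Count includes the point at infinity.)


For each x in F_17, count y with y^2 = x^3 + 2 x + 7 mod 17:
  x = 2: RHS = 2, y in [6, 11]  -> 2 point(s)
  x = 8: RHS = 8, y in [5, 12]  -> 2 point(s)
  x = 11: RHS = 0, y in [0]  -> 1 point(s)
  x = 12: RHS = 8, y in [5, 12]  -> 2 point(s)
  x = 14: RHS = 8, y in [5, 12]  -> 2 point(s)
  x = 16: RHS = 4, y in [2, 15]  -> 2 point(s)
Affine points: 11. Add the point at infinity: total = 12.

#E(F_17) = 12


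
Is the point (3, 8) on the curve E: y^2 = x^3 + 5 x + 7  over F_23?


Check whether y^2 = x^3 + 5 x + 7 (mod 23) for (x, y) = (3, 8).
LHS: y^2 = 8^2 mod 23 = 18
RHS: x^3 + 5 x + 7 = 3^3 + 5*3 + 7 mod 23 = 3
LHS != RHS

No, not on the curve


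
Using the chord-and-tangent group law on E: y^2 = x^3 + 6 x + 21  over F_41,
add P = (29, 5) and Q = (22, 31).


P != Q, so use the chord formula.
s = (y2 - y1) / (x2 - x1) = (26) / (34) mod 41 = 8
x3 = s^2 - x1 - x2 mod 41 = 8^2 - 29 - 22 = 13
y3 = s (x1 - x3) - y1 mod 41 = 8 * (29 - 13) - 5 = 0

P + Q = (13, 0)


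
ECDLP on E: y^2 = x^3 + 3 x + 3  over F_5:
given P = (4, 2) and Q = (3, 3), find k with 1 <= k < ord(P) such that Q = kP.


Enumerate multiples of P until we hit Q = (3, 3):
  1P = (4, 2)
  2P = (3, 2)
  3P = (3, 3)
Match found at i = 3.

k = 3


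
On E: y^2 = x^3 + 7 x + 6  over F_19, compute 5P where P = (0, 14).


k = 5 = 101_2 (binary, LSB first: 101)
Double-and-add from P = (0, 14):
  bit 0 = 1: acc = O + (0, 14) = (0, 14)
  bit 1 = 0: acc unchanged = (0, 14)
  bit 2 = 1: acc = (0, 14) + (14, 13) = (2, 16)

5P = (2, 16)


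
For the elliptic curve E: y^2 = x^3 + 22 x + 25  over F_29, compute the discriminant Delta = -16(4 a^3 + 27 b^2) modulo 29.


4 a^3 + 27 b^2 = 4*22^3 + 27*25^2 = 42592 + 16875 = 59467
Delta = -16 * (59467) = -951472
Delta mod 29 = 18

Delta = 18 (mod 29)


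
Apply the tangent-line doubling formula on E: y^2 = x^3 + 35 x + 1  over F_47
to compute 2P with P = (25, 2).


Doubling: s = (3 x1^2 + a) / (2 y1)
s = (3*25^2 + 35) / (2*2) mod 47 = 31
x3 = s^2 - 2 x1 mod 47 = 31^2 - 2*25 = 18
y3 = s (x1 - x3) - y1 mod 47 = 31 * (25 - 18) - 2 = 27

2P = (18, 27)


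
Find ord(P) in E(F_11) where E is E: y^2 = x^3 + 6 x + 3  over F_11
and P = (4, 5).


Compute successive multiples of P until we hit O:
  1P = (4, 5)
  2P = (4, 6)
  3P = O

ord(P) = 3


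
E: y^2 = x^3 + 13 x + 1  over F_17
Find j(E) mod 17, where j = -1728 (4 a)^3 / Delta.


Delta = -16(4 a^3 + 27 b^2) mod 17 = 9
-1728 * (4 a)^3 = -1728 * (4*13)^3 mod 17 = 6
j = 6 * 9^(-1) mod 17 = 12

j = 12 (mod 17)


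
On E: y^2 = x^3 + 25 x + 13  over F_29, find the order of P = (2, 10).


Compute successive multiples of P until we hit O:
  1P = (2, 10)
  2P = (24, 16)
  3P = (28, 4)
  4P = (3, 17)
  5P = (15, 15)
  6P = (7, 26)
  7P = (14, 27)
  8P = (14, 2)
  ... (continuing to 15P)
  15P = O

ord(P) = 15


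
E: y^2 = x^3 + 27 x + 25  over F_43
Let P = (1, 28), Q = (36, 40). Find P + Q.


P != Q, so use the chord formula.
s = (y2 - y1) / (x2 - x1) = (12) / (35) mod 43 = 20
x3 = s^2 - x1 - x2 mod 43 = 20^2 - 1 - 36 = 19
y3 = s (x1 - x3) - y1 mod 43 = 20 * (1 - 19) - 28 = 42

P + Q = (19, 42)


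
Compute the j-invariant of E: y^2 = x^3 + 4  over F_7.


Delta = -16(4 a^3 + 27 b^2) mod 7 = 4
-1728 * (4 a)^3 = -1728 * (4*0)^3 mod 7 = 0
j = 0 * 4^(-1) mod 7 = 0

j = 0 (mod 7)


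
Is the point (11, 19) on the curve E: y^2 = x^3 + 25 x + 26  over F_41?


Check whether y^2 = x^3 + 25 x + 26 (mod 41) for (x, y) = (11, 19).
LHS: y^2 = 19^2 mod 41 = 33
RHS: x^3 + 25 x + 26 = 11^3 + 25*11 + 26 mod 41 = 33
LHS = RHS

Yes, on the curve


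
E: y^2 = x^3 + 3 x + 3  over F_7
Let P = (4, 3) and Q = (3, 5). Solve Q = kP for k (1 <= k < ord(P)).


Enumerate multiples of P until we hit Q = (3, 5):
  1P = (4, 3)
  2P = (3, 2)
  3P = (1, 0)
  4P = (3, 5)
Match found at i = 4.

k = 4


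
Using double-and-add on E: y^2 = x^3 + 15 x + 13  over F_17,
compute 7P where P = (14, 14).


k = 7 = 111_2 (binary, LSB first: 111)
Double-and-add from P = (14, 14):
  bit 0 = 1: acc = O + (14, 14) = (14, 14)
  bit 1 = 1: acc = (14, 14) + (4, 1) = (8, 4)
  bit 2 = 1: acc = (8, 4) + (11, 8) = (13, 12)

7P = (13, 12)


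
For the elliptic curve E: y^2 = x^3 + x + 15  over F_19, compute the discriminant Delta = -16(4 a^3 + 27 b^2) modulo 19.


4 a^3 + 27 b^2 = 4*1^3 + 27*15^2 = 4 + 6075 = 6079
Delta = -16 * (6079) = -97264
Delta mod 19 = 16

Delta = 16 (mod 19)


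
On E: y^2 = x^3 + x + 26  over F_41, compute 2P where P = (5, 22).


Doubling: s = (3 x1^2 + a) / (2 y1)
s = (3*5^2 + 1) / (2*22) mod 41 = 39
x3 = s^2 - 2 x1 mod 41 = 39^2 - 2*5 = 35
y3 = s (x1 - x3) - y1 mod 41 = 39 * (5 - 35) - 22 = 38

2P = (35, 38)


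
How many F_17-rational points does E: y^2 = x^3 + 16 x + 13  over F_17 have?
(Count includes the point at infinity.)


For each x in F_17, count y with y^2 = x^3 + 16 x + 13 mod 17:
  x = 0: RHS = 13, y in [8, 9]  -> 2 point(s)
  x = 1: RHS = 13, y in [8, 9]  -> 2 point(s)
  x = 2: RHS = 2, y in [6, 11]  -> 2 point(s)
  x = 6: RHS = 2, y in [6, 11]  -> 2 point(s)
  x = 7: RHS = 9, y in [3, 14]  -> 2 point(s)
  x = 9: RHS = 2, y in [6, 11]  -> 2 point(s)
  x = 10: RHS = 0, y in [0]  -> 1 point(s)
  x = 13: RHS = 4, y in [2, 15]  -> 2 point(s)
  x = 16: RHS = 13, y in [8, 9]  -> 2 point(s)
Affine points: 17. Add the point at infinity: total = 18.

#E(F_17) = 18


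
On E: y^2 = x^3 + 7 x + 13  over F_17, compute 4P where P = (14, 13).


k = 4 = 100_2 (binary, LSB first: 001)
Double-and-add from P = (14, 13):
  bit 0 = 0: acc unchanged = O
  bit 1 = 0: acc unchanged = O
  bit 2 = 1: acc = O + (1, 2) = (1, 2)

4P = (1, 2)


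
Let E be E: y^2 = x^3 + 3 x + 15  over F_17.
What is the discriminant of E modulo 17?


4 a^3 + 27 b^2 = 4*3^3 + 27*15^2 = 108 + 6075 = 6183
Delta = -16 * (6183) = -98928
Delta mod 17 = 12

Delta = 12 (mod 17)


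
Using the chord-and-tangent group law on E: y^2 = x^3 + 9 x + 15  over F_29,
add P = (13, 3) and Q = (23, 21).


P != Q, so use the chord formula.
s = (y2 - y1) / (x2 - x1) = (18) / (10) mod 29 = 25
x3 = s^2 - x1 - x2 mod 29 = 25^2 - 13 - 23 = 9
y3 = s (x1 - x3) - y1 mod 29 = 25 * (13 - 9) - 3 = 10

P + Q = (9, 10)


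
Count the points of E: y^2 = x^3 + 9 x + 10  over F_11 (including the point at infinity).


For each x in F_11, count y with y^2 = x^3 + 9 x + 10 mod 11:
  x = 1: RHS = 9, y in [3, 8]  -> 2 point(s)
  x = 2: RHS = 3, y in [5, 6]  -> 2 point(s)
  x = 3: RHS = 9, y in [3, 8]  -> 2 point(s)
  x = 4: RHS = 0, y in [0]  -> 1 point(s)
  x = 5: RHS = 4, y in [2, 9]  -> 2 point(s)
  x = 6: RHS = 5, y in [4, 7]  -> 2 point(s)
  x = 7: RHS = 9, y in [3, 8]  -> 2 point(s)
  x = 8: RHS = 0, y in [0]  -> 1 point(s)
  x = 10: RHS = 0, y in [0]  -> 1 point(s)
Affine points: 15. Add the point at infinity: total = 16.

#E(F_11) = 16


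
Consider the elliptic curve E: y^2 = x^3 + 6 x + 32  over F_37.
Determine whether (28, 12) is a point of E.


Check whether y^2 = x^3 + 6 x + 32 (mod 37) for (x, y) = (28, 12).
LHS: y^2 = 12^2 mod 37 = 33
RHS: x^3 + 6 x + 32 = 28^3 + 6*28 + 32 mod 37 = 26
LHS != RHS

No, not on the curve


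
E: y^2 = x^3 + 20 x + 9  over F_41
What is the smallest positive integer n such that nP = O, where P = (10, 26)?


Compute successive multiples of P until we hit O:
  1P = (10, 26)
  2P = (30, 37)
  3P = (34, 10)
  4P = (2, 37)
  5P = (20, 39)
  6P = (9, 4)
  7P = (14, 9)
  8P = (12, 3)
  ... (continuing to 46P)
  46P = O

ord(P) = 46


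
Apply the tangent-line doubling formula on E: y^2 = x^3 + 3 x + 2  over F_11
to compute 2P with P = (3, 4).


Doubling: s = (3 x1^2 + a) / (2 y1)
s = (3*3^2 + 3) / (2*4) mod 11 = 1
x3 = s^2 - 2 x1 mod 11 = 1^2 - 2*3 = 6
y3 = s (x1 - x3) - y1 mod 11 = 1 * (3 - 6) - 4 = 4

2P = (6, 4)


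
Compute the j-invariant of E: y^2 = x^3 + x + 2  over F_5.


Delta = -16(4 a^3 + 27 b^2) mod 5 = 3
-1728 * (4 a)^3 = -1728 * (4*1)^3 mod 5 = 3
j = 3 * 3^(-1) mod 5 = 1

j = 1 (mod 5)


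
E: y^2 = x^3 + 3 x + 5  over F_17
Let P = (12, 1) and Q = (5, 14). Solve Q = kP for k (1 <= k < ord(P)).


Enumerate multiples of P until we hit Q = (5, 14):
  1P = (12, 1)
  2P = (1, 3)
  3P = (6, 1)
  4P = (16, 16)
  5P = (2, 11)
  6P = (4, 8)
  7P = (10, 10)
  8P = (11, 3)
  9P = (15, 5)
  10P = (5, 14)
Match found at i = 10.

k = 10


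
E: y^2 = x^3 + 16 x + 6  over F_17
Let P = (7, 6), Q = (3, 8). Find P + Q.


P != Q, so use the chord formula.
s = (y2 - y1) / (x2 - x1) = (2) / (13) mod 17 = 8
x3 = s^2 - x1 - x2 mod 17 = 8^2 - 7 - 3 = 3
y3 = s (x1 - x3) - y1 mod 17 = 8 * (7 - 3) - 6 = 9

P + Q = (3, 9)


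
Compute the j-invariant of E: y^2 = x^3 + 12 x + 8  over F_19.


Delta = -16(4 a^3 + 27 b^2) mod 19 = 4
-1728 * (4 a)^3 = -1728 * (4*12)^3 mod 19 = 12
j = 12 * 4^(-1) mod 19 = 3

j = 3 (mod 19)


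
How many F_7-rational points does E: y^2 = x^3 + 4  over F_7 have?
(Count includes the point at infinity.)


For each x in F_7, count y with y^2 = x^3 + 0 x + 4 mod 7:
  x = 0: RHS = 4, y in [2, 5]  -> 2 point(s)
Affine points: 2. Add the point at infinity: total = 3.

#E(F_7) = 3


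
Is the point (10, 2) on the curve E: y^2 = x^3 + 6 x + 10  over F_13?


Check whether y^2 = x^3 + 6 x + 10 (mod 13) for (x, y) = (10, 2).
LHS: y^2 = 2^2 mod 13 = 4
RHS: x^3 + 6 x + 10 = 10^3 + 6*10 + 10 mod 13 = 4
LHS = RHS

Yes, on the curve


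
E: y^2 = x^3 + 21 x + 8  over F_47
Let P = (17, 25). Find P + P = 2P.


Doubling: s = (3 x1^2 + a) / (2 y1)
s = (3*17^2 + 21) / (2*25) mod 47 = 14
x3 = s^2 - 2 x1 mod 47 = 14^2 - 2*17 = 21
y3 = s (x1 - x3) - y1 mod 47 = 14 * (17 - 21) - 25 = 13

2P = (21, 13)


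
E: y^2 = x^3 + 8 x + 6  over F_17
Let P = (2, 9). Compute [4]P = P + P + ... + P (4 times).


k = 4 = 100_2 (binary, LSB first: 001)
Double-and-add from P = (2, 9):
  bit 0 = 0: acc unchanged = O
  bit 1 = 0: acc unchanged = O
  bit 2 = 1: acc = O + (8, 15) = (8, 15)

4P = (8, 15)


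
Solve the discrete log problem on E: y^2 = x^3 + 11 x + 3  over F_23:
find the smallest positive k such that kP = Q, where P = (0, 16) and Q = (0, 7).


Enumerate multiples of P until we hit Q = (0, 7):
  1P = (0, 16)
  2P = (12, 0)
  3P = (0, 7)
Match found at i = 3.

k = 3


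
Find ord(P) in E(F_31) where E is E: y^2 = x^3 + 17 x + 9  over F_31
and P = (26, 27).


Compute successive multiples of P until we hit O:
  1P = (26, 27)
  2P = (26, 4)
  3P = O

ord(P) = 3


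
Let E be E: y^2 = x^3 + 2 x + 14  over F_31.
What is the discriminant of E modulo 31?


4 a^3 + 27 b^2 = 4*2^3 + 27*14^2 = 32 + 5292 = 5324
Delta = -16 * (5324) = -85184
Delta mod 31 = 4

Delta = 4 (mod 31)


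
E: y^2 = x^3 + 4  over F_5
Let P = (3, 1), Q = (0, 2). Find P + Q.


P != Q, so use the chord formula.
s = (y2 - y1) / (x2 - x1) = (1) / (2) mod 5 = 3
x3 = s^2 - x1 - x2 mod 5 = 3^2 - 3 - 0 = 1
y3 = s (x1 - x3) - y1 mod 5 = 3 * (3 - 1) - 1 = 0

P + Q = (1, 0)


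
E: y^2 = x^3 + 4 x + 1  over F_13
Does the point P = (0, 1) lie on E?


Check whether y^2 = x^3 + 4 x + 1 (mod 13) for (x, y) = (0, 1).
LHS: y^2 = 1^2 mod 13 = 1
RHS: x^3 + 4 x + 1 = 0^3 + 4*0 + 1 mod 13 = 1
LHS = RHS

Yes, on the curve


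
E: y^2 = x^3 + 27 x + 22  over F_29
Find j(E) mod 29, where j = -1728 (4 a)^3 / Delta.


Delta = -16(4 a^3 + 27 b^2) mod 29 = 21
-1728 * (4 a)^3 = -1728 * (4*27)^3 mod 29 = 4
j = 4 * 21^(-1) mod 29 = 14

j = 14 (mod 29)


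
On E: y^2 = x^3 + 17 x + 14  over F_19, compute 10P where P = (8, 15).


k = 10 = 1010_2 (binary, LSB first: 0101)
Double-and-add from P = (8, 15):
  bit 0 = 0: acc unchanged = O
  bit 1 = 1: acc = O + (3, 4) = (3, 4)
  bit 2 = 0: acc unchanged = (3, 4)
  bit 3 = 1: acc = (3, 4) + (10, 14) = (3, 15)

10P = (3, 15)


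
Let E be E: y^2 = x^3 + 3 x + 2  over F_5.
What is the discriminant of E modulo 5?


4 a^3 + 27 b^2 = 4*3^3 + 27*2^2 = 108 + 108 = 216
Delta = -16 * (216) = -3456
Delta mod 5 = 4

Delta = 4 (mod 5)


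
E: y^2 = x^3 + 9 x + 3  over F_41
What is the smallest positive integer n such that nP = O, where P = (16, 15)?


Compute successive multiples of P until we hit O:
  1P = (16, 15)
  2P = (7, 9)
  3P = (23, 35)
  4P = (11, 11)
  5P = (13, 12)
  6P = (13, 29)
  7P = (11, 30)
  8P = (23, 6)
  ... (continuing to 11P)
  11P = O

ord(P) = 11


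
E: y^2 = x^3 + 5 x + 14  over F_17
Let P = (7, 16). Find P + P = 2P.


Doubling: s = (3 x1^2 + a) / (2 y1)
s = (3*7^2 + 5) / (2*16) mod 17 = 9
x3 = s^2 - 2 x1 mod 17 = 9^2 - 2*7 = 16
y3 = s (x1 - x3) - y1 mod 17 = 9 * (7 - 16) - 16 = 5

2P = (16, 5)


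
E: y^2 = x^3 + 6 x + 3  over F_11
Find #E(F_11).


For each x in F_11, count y with y^2 = x^3 + 6 x + 3 mod 11:
  x = 0: RHS = 3, y in [5, 6]  -> 2 point(s)
  x = 2: RHS = 1, y in [1, 10]  -> 2 point(s)
  x = 3: RHS = 4, y in [2, 9]  -> 2 point(s)
  x = 4: RHS = 3, y in [5, 6]  -> 2 point(s)
  x = 5: RHS = 4, y in [2, 9]  -> 2 point(s)
  x = 7: RHS = 3, y in [5, 6]  -> 2 point(s)
  x = 9: RHS = 5, y in [4, 7]  -> 2 point(s)
Affine points: 14. Add the point at infinity: total = 15.

#E(F_11) = 15


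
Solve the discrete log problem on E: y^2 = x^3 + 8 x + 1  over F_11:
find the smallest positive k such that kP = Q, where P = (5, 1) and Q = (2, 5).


Enumerate multiples of P until we hit Q = (2, 5):
  1P = (5, 1)
  2P = (10, 6)
  3P = (8, 7)
  4P = (2, 5)
Match found at i = 4.

k = 4


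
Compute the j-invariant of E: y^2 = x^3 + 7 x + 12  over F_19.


Delta = -16(4 a^3 + 27 b^2) mod 19 = 10
-1728 * (4 a)^3 = -1728 * (4*7)^3 mod 19 = 7
j = 7 * 10^(-1) mod 19 = 14

j = 14 (mod 19)


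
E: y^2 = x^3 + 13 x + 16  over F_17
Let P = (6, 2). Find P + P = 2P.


Doubling: s = (3 x1^2 + a) / (2 y1)
s = (3*6^2 + 13) / (2*2) mod 17 = 9
x3 = s^2 - 2 x1 mod 17 = 9^2 - 2*6 = 1
y3 = s (x1 - x3) - y1 mod 17 = 9 * (6 - 1) - 2 = 9

2P = (1, 9)


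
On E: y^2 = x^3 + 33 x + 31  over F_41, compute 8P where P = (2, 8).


k = 8 = 1000_2 (binary, LSB first: 0001)
Double-and-add from P = (2, 8):
  bit 0 = 0: acc unchanged = O
  bit 1 = 0: acc unchanged = O
  bit 2 = 0: acc unchanged = O
  bit 3 = 1: acc = O + (20, 9) = (20, 9)

8P = (20, 9)


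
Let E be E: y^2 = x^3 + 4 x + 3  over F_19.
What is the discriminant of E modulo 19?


4 a^3 + 27 b^2 = 4*4^3 + 27*3^2 = 256 + 243 = 499
Delta = -16 * (499) = -7984
Delta mod 19 = 15

Delta = 15 (mod 19)


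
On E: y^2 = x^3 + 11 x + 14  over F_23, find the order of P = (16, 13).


Compute successive multiples of P until we hit O:
  1P = (16, 13)
  2P = (15, 9)
  3P = (8, 19)
  4P = (1, 16)
  5P = (18, 15)
  6P = (13, 13)
  7P = (17, 10)
  8P = (22, 5)
  ... (continuing to 18P)
  18P = O

ord(P) = 18


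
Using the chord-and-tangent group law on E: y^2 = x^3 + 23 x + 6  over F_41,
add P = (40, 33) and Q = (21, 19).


P != Q, so use the chord formula.
s = (y2 - y1) / (x2 - x1) = (27) / (22) mod 41 = 18
x3 = s^2 - x1 - x2 mod 41 = 18^2 - 40 - 21 = 17
y3 = s (x1 - x3) - y1 mod 41 = 18 * (40 - 17) - 33 = 12

P + Q = (17, 12)


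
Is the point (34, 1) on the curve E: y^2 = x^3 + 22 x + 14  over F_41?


Check whether y^2 = x^3 + 22 x + 14 (mod 41) for (x, y) = (34, 1).
LHS: y^2 = 1^2 mod 41 = 1
RHS: x^3 + 22 x + 14 = 34^3 + 22*34 + 14 mod 41 = 9
LHS != RHS

No, not on the curve


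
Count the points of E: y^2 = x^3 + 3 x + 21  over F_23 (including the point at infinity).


For each x in F_23, count y with y^2 = x^3 + 3 x + 21 mod 23:
  x = 1: RHS = 2, y in [5, 18]  -> 2 point(s)
  x = 2: RHS = 12, y in [9, 14]  -> 2 point(s)
  x = 5: RHS = 0, y in [0]  -> 1 point(s)
  x = 6: RHS = 2, y in [5, 18]  -> 2 point(s)
  x = 9: RHS = 18, y in [8, 15]  -> 2 point(s)
  x = 10: RHS = 16, y in [4, 19]  -> 2 point(s)
  x = 13: RHS = 3, y in [7, 16]  -> 2 point(s)
  x = 14: RHS = 1, y in [1, 22]  -> 2 point(s)
  x = 16: RHS = 2, y in [5, 18]  -> 2 point(s)
  x = 20: RHS = 8, y in [10, 13]  -> 2 point(s)
Affine points: 19. Add the point at infinity: total = 20.

#E(F_23) = 20


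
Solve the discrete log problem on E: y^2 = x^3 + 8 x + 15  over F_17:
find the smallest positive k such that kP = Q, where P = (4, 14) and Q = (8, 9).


Enumerate multiples of P until we hit Q = (8, 9):
  1P = (4, 14)
  2P = (13, 2)
  3P = (15, 12)
  4P = (0, 10)
  5P = (14, 10)
  6P = (8, 8)
  7P = (3, 10)
  8P = (9, 0)
  9P = (3, 7)
  10P = (8, 9)
Match found at i = 10.

k = 10


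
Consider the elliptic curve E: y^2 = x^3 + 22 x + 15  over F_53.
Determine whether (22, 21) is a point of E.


Check whether y^2 = x^3 + 22 x + 15 (mod 53) for (x, y) = (22, 21).
LHS: y^2 = 21^2 mod 53 = 17
RHS: x^3 + 22 x + 15 = 22^3 + 22*22 + 15 mod 53 = 17
LHS = RHS

Yes, on the curve


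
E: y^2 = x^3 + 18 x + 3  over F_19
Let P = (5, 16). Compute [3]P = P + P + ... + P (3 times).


k = 3 = 11_2 (binary, LSB first: 11)
Double-and-add from P = (5, 16):
  bit 0 = 1: acc = O + (5, 16) = (5, 16)
  bit 1 = 1: acc = (5, 16) + (7, 15) = (12, 16)

3P = (12, 16)


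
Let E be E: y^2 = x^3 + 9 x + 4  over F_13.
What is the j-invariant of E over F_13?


Delta = -16(4 a^3 + 27 b^2) mod 13 = 5
-1728 * (4 a)^3 = -1728 * (4*9)^3 mod 13 = 12
j = 12 * 5^(-1) mod 13 = 5

j = 5 (mod 13)


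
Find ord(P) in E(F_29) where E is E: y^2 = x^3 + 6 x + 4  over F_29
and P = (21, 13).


Compute successive multiples of P until we hit O:
  1P = (21, 13)
  2P = (22, 24)
  3P = (20, 27)
  4P = (10, 7)
  5P = (11, 3)
  6P = (27, 10)
  7P = (3, 7)
  8P = (18, 17)
  ... (continuing to 37P)
  37P = O

ord(P) = 37


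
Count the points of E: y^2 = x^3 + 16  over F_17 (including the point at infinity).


For each x in F_17, count y with y^2 = x^3 + 0 x + 16 mod 17:
  x = 0: RHS = 16, y in [4, 13]  -> 2 point(s)
  x = 1: RHS = 0, y in [0]  -> 1 point(s)
  x = 3: RHS = 9, y in [3, 14]  -> 2 point(s)
  x = 7: RHS = 2, y in [6, 11]  -> 2 point(s)
  x = 8: RHS = 1, y in [1, 16]  -> 2 point(s)
  x = 10: RHS = 13, y in [8, 9]  -> 2 point(s)
  x = 11: RHS = 4, y in [2, 15]  -> 2 point(s)
  x = 15: RHS = 8, y in [5, 12]  -> 2 point(s)
  x = 16: RHS = 15, y in [7, 10]  -> 2 point(s)
Affine points: 17. Add the point at infinity: total = 18.

#E(F_17) = 18


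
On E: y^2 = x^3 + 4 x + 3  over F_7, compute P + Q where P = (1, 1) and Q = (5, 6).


P != Q, so use the chord formula.
s = (y2 - y1) / (x2 - x1) = (5) / (4) mod 7 = 3
x3 = s^2 - x1 - x2 mod 7 = 3^2 - 1 - 5 = 3
y3 = s (x1 - x3) - y1 mod 7 = 3 * (1 - 3) - 1 = 0

P + Q = (3, 0)


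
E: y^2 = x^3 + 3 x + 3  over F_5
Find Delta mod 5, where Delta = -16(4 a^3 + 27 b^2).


4 a^3 + 27 b^2 = 4*3^3 + 27*3^2 = 108 + 243 = 351
Delta = -16 * (351) = -5616
Delta mod 5 = 4

Delta = 4 (mod 5)


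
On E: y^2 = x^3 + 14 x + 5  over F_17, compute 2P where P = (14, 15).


Doubling: s = (3 x1^2 + a) / (2 y1)
s = (3*14^2 + 14) / (2*15) mod 17 = 11
x3 = s^2 - 2 x1 mod 17 = 11^2 - 2*14 = 8
y3 = s (x1 - x3) - y1 mod 17 = 11 * (14 - 8) - 15 = 0

2P = (8, 0)


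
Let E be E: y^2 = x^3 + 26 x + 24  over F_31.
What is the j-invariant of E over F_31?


Delta = -16(4 a^3 + 27 b^2) mod 31 = 7
-1728 * (4 a)^3 = -1728 * (4*26)^3 mod 31 = 15
j = 15 * 7^(-1) mod 31 = 11

j = 11 (mod 31)


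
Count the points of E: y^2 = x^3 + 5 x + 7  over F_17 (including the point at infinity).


For each x in F_17, count y with y^2 = x^3 + 5 x + 7 mod 17:
  x = 1: RHS = 13, y in [8, 9]  -> 2 point(s)
  x = 2: RHS = 8, y in [5, 12]  -> 2 point(s)
  x = 3: RHS = 15, y in [7, 10]  -> 2 point(s)
  x = 5: RHS = 4, y in [2, 15]  -> 2 point(s)
  x = 6: RHS = 15, y in [7, 10]  -> 2 point(s)
  x = 8: RHS = 15, y in [7, 10]  -> 2 point(s)
  x = 9: RHS = 16, y in [4, 13]  -> 2 point(s)
  x = 11: RHS = 16, y in [4, 13]  -> 2 point(s)
  x = 13: RHS = 8, y in [5, 12]  -> 2 point(s)
  x = 14: RHS = 16, y in [4, 13]  -> 2 point(s)
  x = 16: RHS = 1, y in [1, 16]  -> 2 point(s)
Affine points: 22. Add the point at infinity: total = 23.

#E(F_17) = 23


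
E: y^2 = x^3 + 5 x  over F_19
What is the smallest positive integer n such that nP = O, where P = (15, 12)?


Compute successive multiples of P until we hit O:
  1P = (15, 12)
  2P = (17, 1)
  3P = (3, 17)
  4P = (5, 6)
  5P = (10, 10)
  6P = (1, 5)
  7P = (8, 1)
  8P = (7, 6)
  ... (continuing to 20P)
  20P = O

ord(P) = 20


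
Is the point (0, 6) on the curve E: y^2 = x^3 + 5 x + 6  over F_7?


Check whether y^2 = x^3 + 5 x + 6 (mod 7) for (x, y) = (0, 6).
LHS: y^2 = 6^2 mod 7 = 1
RHS: x^3 + 5 x + 6 = 0^3 + 5*0 + 6 mod 7 = 6
LHS != RHS

No, not on the curve


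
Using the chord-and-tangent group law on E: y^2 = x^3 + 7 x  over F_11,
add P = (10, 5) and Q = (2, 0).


P != Q, so use the chord formula.
s = (y2 - y1) / (x2 - x1) = (6) / (3) mod 11 = 2
x3 = s^2 - x1 - x2 mod 11 = 2^2 - 10 - 2 = 3
y3 = s (x1 - x3) - y1 mod 11 = 2 * (10 - 3) - 5 = 9

P + Q = (3, 9)


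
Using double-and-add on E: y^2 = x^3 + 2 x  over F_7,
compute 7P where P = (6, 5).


k = 7 = 111_2 (binary, LSB first: 111)
Double-and-add from P = (6, 5):
  bit 0 = 1: acc = O + (6, 5) = (6, 5)
  bit 1 = 1: acc = (6, 5) + (4, 3) = (5, 3)
  bit 2 = 1: acc = (5, 3) + (0, 0) = (6, 2)

7P = (6, 2)


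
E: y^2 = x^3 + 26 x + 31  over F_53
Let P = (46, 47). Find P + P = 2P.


Doubling: s = (3 x1^2 + a) / (2 y1)
s = (3*46^2 + 26) / (2*47) mod 53 = 43
x3 = s^2 - 2 x1 mod 53 = 43^2 - 2*46 = 8
y3 = s (x1 - x3) - y1 mod 53 = 43 * (46 - 8) - 47 = 50

2P = (8, 50)


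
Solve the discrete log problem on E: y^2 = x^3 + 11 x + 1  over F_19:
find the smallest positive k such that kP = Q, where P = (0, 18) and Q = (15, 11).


Enumerate multiples of P until we hit Q = (15, 11):
  1P = (0, 18)
  2P = (16, 13)
  3P = (10, 16)
  4P = (6, 6)
  5P = (17, 16)
  6P = (3, 17)
  7P = (14, 12)
  8P = (11, 3)
  9P = (13, 17)
  10P = (15, 8)
  11P = (15, 11)
Match found at i = 11.

k = 11


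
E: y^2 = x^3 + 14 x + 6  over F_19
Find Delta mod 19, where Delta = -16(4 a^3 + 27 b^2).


4 a^3 + 27 b^2 = 4*14^3 + 27*6^2 = 10976 + 972 = 11948
Delta = -16 * (11948) = -191168
Delta mod 19 = 10

Delta = 10 (mod 19)


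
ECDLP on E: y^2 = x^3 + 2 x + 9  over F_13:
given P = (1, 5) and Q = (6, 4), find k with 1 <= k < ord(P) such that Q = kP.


Enumerate multiples of P until we hit Q = (6, 4):
  1P = (1, 5)
  2P = (8, 11)
  3P = (5, 12)
  4P = (6, 9)
  5P = (3, 9)
  6P = (0, 10)
  7P = (11, 6)
  8P = (4, 9)
  9P = (4, 4)
  10P = (11, 7)
  11P = (0, 3)
  12P = (3, 4)
  13P = (6, 4)
Match found at i = 13.

k = 13


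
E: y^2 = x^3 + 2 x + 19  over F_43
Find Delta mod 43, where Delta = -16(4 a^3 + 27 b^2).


4 a^3 + 27 b^2 = 4*2^3 + 27*19^2 = 32 + 9747 = 9779
Delta = -16 * (9779) = -156464
Delta mod 43 = 13

Delta = 13 (mod 43)


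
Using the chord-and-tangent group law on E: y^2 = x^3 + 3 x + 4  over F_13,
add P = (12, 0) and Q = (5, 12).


P != Q, so use the chord formula.
s = (y2 - y1) / (x2 - x1) = (12) / (6) mod 13 = 2
x3 = s^2 - x1 - x2 mod 13 = 2^2 - 12 - 5 = 0
y3 = s (x1 - x3) - y1 mod 13 = 2 * (12 - 0) - 0 = 11

P + Q = (0, 11)


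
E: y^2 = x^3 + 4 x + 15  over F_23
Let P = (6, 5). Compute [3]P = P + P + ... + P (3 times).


k = 3 = 11_2 (binary, LSB first: 11)
Double-and-add from P = (6, 5):
  bit 0 = 1: acc = O + (6, 5) = (6, 5)
  bit 1 = 1: acc = (6, 5) + (15, 0) = (6, 18)

3P = (6, 18)


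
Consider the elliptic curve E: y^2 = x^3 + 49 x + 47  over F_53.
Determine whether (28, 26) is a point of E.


Check whether y^2 = x^3 + 49 x + 47 (mod 53) for (x, y) = (28, 26).
LHS: y^2 = 26^2 mod 53 = 40
RHS: x^3 + 49 x + 47 = 28^3 + 49*28 + 47 mod 53 = 51
LHS != RHS

No, not on the curve


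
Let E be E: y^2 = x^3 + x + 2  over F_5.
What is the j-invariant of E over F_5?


Delta = -16(4 a^3 + 27 b^2) mod 5 = 3
-1728 * (4 a)^3 = -1728 * (4*1)^3 mod 5 = 3
j = 3 * 3^(-1) mod 5 = 1

j = 1 (mod 5)


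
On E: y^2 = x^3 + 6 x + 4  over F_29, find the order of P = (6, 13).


Compute successive multiples of P until we hit O:
  1P = (6, 13)
  2P = (11, 3)
  3P = (16, 7)
  4P = (12, 8)
  5P = (27, 19)
  6P = (2, 13)
  7P = (21, 16)
  8P = (9, 27)
  ... (continuing to 37P)
  37P = O

ord(P) = 37


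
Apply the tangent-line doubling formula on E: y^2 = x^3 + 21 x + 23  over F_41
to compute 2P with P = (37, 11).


Doubling: s = (3 x1^2 + a) / (2 y1)
s = (3*37^2 + 21) / (2*11) mod 41 = 5
x3 = s^2 - 2 x1 mod 41 = 5^2 - 2*37 = 33
y3 = s (x1 - x3) - y1 mod 41 = 5 * (37 - 33) - 11 = 9

2P = (33, 9)


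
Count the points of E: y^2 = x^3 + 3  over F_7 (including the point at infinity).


For each x in F_7, count y with y^2 = x^3 + 0 x + 3 mod 7:
  x = 1: RHS = 4, y in [2, 5]  -> 2 point(s)
  x = 2: RHS = 4, y in [2, 5]  -> 2 point(s)
  x = 3: RHS = 2, y in [3, 4]  -> 2 point(s)
  x = 4: RHS = 4, y in [2, 5]  -> 2 point(s)
  x = 5: RHS = 2, y in [3, 4]  -> 2 point(s)
  x = 6: RHS = 2, y in [3, 4]  -> 2 point(s)
Affine points: 12. Add the point at infinity: total = 13.

#E(F_7) = 13


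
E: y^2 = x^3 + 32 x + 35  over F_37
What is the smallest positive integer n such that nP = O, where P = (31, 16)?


Compute successive multiples of P until we hit O:
  1P = (31, 16)
  2P = (19, 18)
  3P = (23, 32)
  4P = (24, 7)
  5P = (35, 0)
  6P = (24, 30)
  7P = (23, 5)
  8P = (19, 19)
  ... (continuing to 10P)
  10P = O

ord(P) = 10


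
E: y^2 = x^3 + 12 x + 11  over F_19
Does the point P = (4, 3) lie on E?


Check whether y^2 = x^3 + 12 x + 11 (mod 19) for (x, y) = (4, 3).
LHS: y^2 = 3^2 mod 19 = 9
RHS: x^3 + 12 x + 11 = 4^3 + 12*4 + 11 mod 19 = 9
LHS = RHS

Yes, on the curve


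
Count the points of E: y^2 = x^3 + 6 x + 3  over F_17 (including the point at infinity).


For each x in F_17, count y with y^2 = x^3 + 6 x + 3 mod 17:
  x = 6: RHS = 0, y in [0]  -> 1 point(s)
  x = 8: RHS = 2, y in [6, 11]  -> 2 point(s)
  x = 9: RHS = 4, y in [2, 15]  -> 2 point(s)
  x = 10: RHS = 9, y in [3, 14]  -> 2 point(s)
  x = 12: RHS = 1, y in [1, 16]  -> 2 point(s)
  x = 13: RHS = 0, y in [0]  -> 1 point(s)
  x = 14: RHS = 9, y in [3, 14]  -> 2 point(s)
  x = 15: RHS = 0, y in [0]  -> 1 point(s)
  x = 16: RHS = 13, y in [8, 9]  -> 2 point(s)
Affine points: 15. Add the point at infinity: total = 16.

#E(F_17) = 16


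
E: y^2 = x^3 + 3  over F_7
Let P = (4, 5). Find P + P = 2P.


Doubling: s = (3 x1^2 + a) / (2 y1)
s = (3*4^2 + 0) / (2*5) mod 7 = 2
x3 = s^2 - 2 x1 mod 7 = 2^2 - 2*4 = 3
y3 = s (x1 - x3) - y1 mod 7 = 2 * (4 - 3) - 5 = 4

2P = (3, 4)


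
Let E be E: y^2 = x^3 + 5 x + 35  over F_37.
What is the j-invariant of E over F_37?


Delta = -16(4 a^3 + 27 b^2) mod 37 = 3
-1728 * (4 a)^3 = -1728 * (4*5)^3 mod 37 = 14
j = 14 * 3^(-1) mod 37 = 17

j = 17 (mod 37)


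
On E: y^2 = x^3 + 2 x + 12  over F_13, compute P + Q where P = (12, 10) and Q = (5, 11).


P != Q, so use the chord formula.
s = (y2 - y1) / (x2 - x1) = (1) / (6) mod 13 = 11
x3 = s^2 - x1 - x2 mod 13 = 11^2 - 12 - 5 = 0
y3 = s (x1 - x3) - y1 mod 13 = 11 * (12 - 0) - 10 = 5

P + Q = (0, 5)


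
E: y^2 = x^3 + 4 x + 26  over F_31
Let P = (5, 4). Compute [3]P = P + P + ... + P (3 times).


k = 3 = 11_2 (binary, LSB first: 11)
Double-and-add from P = (5, 4):
  bit 0 = 1: acc = O + (5, 4) = (5, 4)
  bit 1 = 1: acc = (5, 4) + (26, 25) = (1, 0)

3P = (1, 0)


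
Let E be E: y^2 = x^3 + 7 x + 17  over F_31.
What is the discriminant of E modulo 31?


4 a^3 + 27 b^2 = 4*7^3 + 27*17^2 = 1372 + 7803 = 9175
Delta = -16 * (9175) = -146800
Delta mod 31 = 16

Delta = 16 (mod 31)


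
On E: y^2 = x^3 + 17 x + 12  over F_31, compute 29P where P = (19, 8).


k = 29 = 11101_2 (binary, LSB first: 10111)
Double-and-add from P = (19, 8):
  bit 0 = 1: acc = O + (19, 8) = (19, 8)
  bit 1 = 0: acc unchanged = (19, 8)
  bit 2 = 1: acc = (19, 8) + (14, 7) = (3, 20)
  bit 3 = 1: acc = (3, 20) + (10, 2) = (5, 25)
  bit 4 = 1: acc = (5, 25) + (16, 3) = (14, 24)

29P = (14, 24)


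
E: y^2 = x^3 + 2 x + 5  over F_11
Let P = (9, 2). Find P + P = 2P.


Doubling: s = (3 x1^2 + a) / (2 y1)
s = (3*9^2 + 2) / (2*2) mod 11 = 9
x3 = s^2 - 2 x1 mod 11 = 9^2 - 2*9 = 8
y3 = s (x1 - x3) - y1 mod 11 = 9 * (9 - 8) - 2 = 7

2P = (8, 7)


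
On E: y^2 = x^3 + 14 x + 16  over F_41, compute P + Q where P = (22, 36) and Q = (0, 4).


P != Q, so use the chord formula.
s = (y2 - y1) / (x2 - x1) = (9) / (19) mod 41 = 35
x3 = s^2 - x1 - x2 mod 41 = 35^2 - 22 - 0 = 14
y3 = s (x1 - x3) - y1 mod 41 = 35 * (22 - 14) - 36 = 39

P + Q = (14, 39)


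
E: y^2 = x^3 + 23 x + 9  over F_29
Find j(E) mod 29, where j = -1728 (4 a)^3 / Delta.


Delta = -16(4 a^3 + 27 b^2) mod 29 = 2
-1728 * (4 a)^3 = -1728 * (4*23)^3 mod 29 = 21
j = 21 * 2^(-1) mod 29 = 25

j = 25 (mod 29)


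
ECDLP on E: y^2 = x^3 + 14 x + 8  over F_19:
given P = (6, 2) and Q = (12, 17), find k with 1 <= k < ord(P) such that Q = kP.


Enumerate multiples of P until we hit Q = (12, 17):
  1P = (6, 2)
  2P = (11, 7)
  3P = (3, 1)
  4P = (8, 10)
  5P = (2, 14)
  6P = (1, 2)
  7P = (12, 17)
Match found at i = 7.

k = 7


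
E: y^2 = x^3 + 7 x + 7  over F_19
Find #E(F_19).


For each x in F_19, count y with y^2 = x^3 + 7 x + 7 mod 19:
  x = 0: RHS = 7, y in [8, 11]  -> 2 point(s)
  x = 3: RHS = 17, y in [6, 13]  -> 2 point(s)
  x = 4: RHS = 4, y in [2, 17]  -> 2 point(s)
  x = 7: RHS = 0, y in [0]  -> 1 point(s)
  x = 8: RHS = 5, y in [9, 10]  -> 2 point(s)
  x = 9: RHS = 1, y in [1, 18]  -> 2 point(s)
  x = 11: RHS = 9, y in [3, 16]  -> 2 point(s)
  x = 16: RHS = 16, y in [4, 15]  -> 2 point(s)
  x = 17: RHS = 4, y in [2, 17]  -> 2 point(s)
Affine points: 17. Add the point at infinity: total = 18.

#E(F_19) = 18


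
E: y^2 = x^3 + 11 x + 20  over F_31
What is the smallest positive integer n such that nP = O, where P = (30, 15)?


Compute successive multiples of P until we hit O:
  1P = (30, 15)
  2P = (12, 12)
  3P = (14, 29)
  4P = (27, 25)
  5P = (23, 3)
  6P = (17, 25)
  7P = (0, 12)
  8P = (10, 18)
  ... (continuing to 38P)
  38P = O

ord(P) = 38


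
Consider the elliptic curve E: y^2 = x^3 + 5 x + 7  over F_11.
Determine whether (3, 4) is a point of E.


Check whether y^2 = x^3 + 5 x + 7 (mod 11) for (x, y) = (3, 4).
LHS: y^2 = 4^2 mod 11 = 5
RHS: x^3 + 5 x + 7 = 3^3 + 5*3 + 7 mod 11 = 5
LHS = RHS

Yes, on the curve


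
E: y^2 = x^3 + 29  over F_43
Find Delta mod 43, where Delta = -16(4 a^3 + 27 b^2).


4 a^3 + 27 b^2 = 4*0^3 + 27*29^2 = 0 + 22707 = 22707
Delta = -16 * (22707) = -363312
Delta mod 43 = 38

Delta = 38 (mod 43)


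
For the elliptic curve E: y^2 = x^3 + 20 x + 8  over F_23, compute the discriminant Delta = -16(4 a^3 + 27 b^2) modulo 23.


4 a^3 + 27 b^2 = 4*20^3 + 27*8^2 = 32000 + 1728 = 33728
Delta = -16 * (33728) = -539648
Delta mod 23 = 1

Delta = 1 (mod 23)


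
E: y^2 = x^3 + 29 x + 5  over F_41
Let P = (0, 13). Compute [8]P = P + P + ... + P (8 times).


k = 8 = 1000_2 (binary, LSB first: 0001)
Double-and-add from P = (0, 13):
  bit 0 = 0: acc unchanged = O
  bit 1 = 0: acc unchanged = O
  bit 2 = 0: acc unchanged = O
  bit 3 = 1: acc = O + (0, 28) = (0, 28)

8P = (0, 28)
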